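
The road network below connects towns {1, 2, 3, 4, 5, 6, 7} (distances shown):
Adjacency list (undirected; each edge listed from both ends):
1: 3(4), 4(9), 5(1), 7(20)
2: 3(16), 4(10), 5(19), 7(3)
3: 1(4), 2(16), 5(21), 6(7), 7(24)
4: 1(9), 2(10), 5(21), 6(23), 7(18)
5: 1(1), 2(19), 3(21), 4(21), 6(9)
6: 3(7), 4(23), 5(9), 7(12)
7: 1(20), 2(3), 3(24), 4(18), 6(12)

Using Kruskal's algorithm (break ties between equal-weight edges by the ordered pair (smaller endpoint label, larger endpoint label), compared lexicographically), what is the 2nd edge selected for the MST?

Kruskal's algorithm — process edges by increasing weight (ties by edge label):
1—5 (1): add. Components now {1,5} {2} {3} {4} {6} {7}
2—7 (3): add. Components now {1,5} {2,7} {3} {4} {6}
1—3 (4): add. Components now {1,3,5} {2,7} {4} {6}
3—6 (7): add. Components now {1,3,5,6} {2,7} {4}
1—4 (9): add. Components now {1,3,4,5,6} {2,7}
5—6 (9): skip — 5 and 6 already connected.
2—4 (10): add. Components now {1,2,3,4,5,6,7}
The 2nd edge added is 2—7.

2-7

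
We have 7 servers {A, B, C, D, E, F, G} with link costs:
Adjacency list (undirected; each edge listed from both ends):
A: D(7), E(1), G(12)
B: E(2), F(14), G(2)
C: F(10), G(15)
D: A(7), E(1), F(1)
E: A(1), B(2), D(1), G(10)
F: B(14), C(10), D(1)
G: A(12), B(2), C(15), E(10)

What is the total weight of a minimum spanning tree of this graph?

17

Prim's algorithm from C:
Step 1: cheapest edge leaving the tree is C-F (10); add F.
Step 2: cheapest edge leaving the tree is D-F (1); add D.
Step 3: cheapest edge leaving the tree is D-E (1); add E.
Step 4: cheapest edge leaving the tree is A-E (1); add A.
Step 5: cheapest edge leaving the tree is B-E (2); add B.
Step 6: cheapest edge leaving the tree is B-G (2); add G.
MST edges: C-F, D-F, D-E, A-E, B-E, B-G; total weight 10+1+1+1+2+2 = 17.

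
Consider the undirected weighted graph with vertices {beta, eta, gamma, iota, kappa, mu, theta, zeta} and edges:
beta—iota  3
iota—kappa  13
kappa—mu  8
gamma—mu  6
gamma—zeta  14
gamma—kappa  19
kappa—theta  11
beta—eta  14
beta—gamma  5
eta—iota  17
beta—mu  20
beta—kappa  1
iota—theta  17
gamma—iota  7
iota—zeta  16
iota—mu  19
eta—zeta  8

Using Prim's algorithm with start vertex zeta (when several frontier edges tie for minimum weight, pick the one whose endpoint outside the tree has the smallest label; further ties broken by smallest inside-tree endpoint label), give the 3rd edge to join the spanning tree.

Prim, starting at zeta.
Step 1: cheapest edge leaving the tree is eta—zeta (8); add eta.
Step 2: cheapest edge leaving the tree is beta—eta (14); add beta.
Step 3: cheapest edge leaving the tree is beta—kappa (1); add kappa.
Step 4: cheapest edge leaving the tree is beta—iota (3); add iota.
Step 5: cheapest edge leaving the tree is beta—gamma (5); add gamma.
Step 6: cheapest edge leaving the tree is gamma—mu (6); add mu.
Step 7: cheapest edge leaving the tree is kappa—theta (11); add theta.
The 3rd edge added is beta—kappa.

beta-kappa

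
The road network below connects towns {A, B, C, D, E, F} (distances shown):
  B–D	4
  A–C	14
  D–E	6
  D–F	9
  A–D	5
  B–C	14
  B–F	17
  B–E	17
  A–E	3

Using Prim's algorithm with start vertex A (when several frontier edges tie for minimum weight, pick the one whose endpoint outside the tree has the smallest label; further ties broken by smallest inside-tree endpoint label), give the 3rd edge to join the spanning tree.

B-D

Prim, starting at A.
Step 1: cheapest edge leaving the tree is A–E (3); add E.
Step 2: cheapest edge leaving the tree is A–D (5); add D.
Step 3: cheapest edge leaving the tree is B–D (4); add B.
Step 4: cheapest edge leaving the tree is D–F (9); add F.
Step 5: cheapest edge leaving the tree is A–C (14); add C.
The 3rd edge added is B–D.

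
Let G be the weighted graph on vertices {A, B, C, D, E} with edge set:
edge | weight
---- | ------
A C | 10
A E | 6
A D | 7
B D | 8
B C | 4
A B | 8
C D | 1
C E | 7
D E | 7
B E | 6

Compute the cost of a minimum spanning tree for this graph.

17

Grow the tree from E using Prim:
Step 1: cheapest edge leaving the tree is A E (6); add A.
Step 2: cheapest edge leaving the tree is B E (6); add B.
Step 3: cheapest edge leaving the tree is B C (4); add C.
Step 4: cheapest edge leaving the tree is C D (1); add D.
MST edges: A E, B E, B C, C D; total weight 6+6+4+1 = 17.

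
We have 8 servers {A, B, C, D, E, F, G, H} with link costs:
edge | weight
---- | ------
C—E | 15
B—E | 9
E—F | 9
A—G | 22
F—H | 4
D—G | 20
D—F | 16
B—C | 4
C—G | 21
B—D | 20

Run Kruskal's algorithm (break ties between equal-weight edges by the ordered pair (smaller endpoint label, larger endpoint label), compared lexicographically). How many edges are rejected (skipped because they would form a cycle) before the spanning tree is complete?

Sort edges by weight, then run Kruskal:
B—C (4): add — endpoints in different components.
F—H (4): add — endpoints in different components.
B—E (9): add — endpoints in different components.
E—F (9): add — endpoints in different components.
C—E (15): skip — C and E already connected.
D—F (16): add — endpoints in different components.
B—D (20): skip — B and D already connected.
D—G (20): add — endpoints in different components.
C—G (21): skip — C and G already connected.
A—G (22): add — endpoints in different components.
Edges rejected before the tree was complete: 3.

3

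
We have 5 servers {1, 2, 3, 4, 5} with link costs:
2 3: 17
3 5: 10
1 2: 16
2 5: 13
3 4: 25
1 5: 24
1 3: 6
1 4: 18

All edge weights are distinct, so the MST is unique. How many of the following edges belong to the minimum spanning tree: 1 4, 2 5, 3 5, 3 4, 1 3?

Kruskal's algorithm — process edges by increasing weight (ties by edge label):
1 3 (6): add — endpoints in different components.
3 5 (10): add — endpoints in different components.
2 5 (13): add — endpoints in different components.
1 2 (16): skip — 1 and 2 already connected.
2 3 (17): skip — 2 and 3 already connected.
1 4 (18): add — endpoints in different components.
MST edge set: {1 3, 3 5, 2 5, 1 4}.
Of the listed edges, {1 4, 2 5, 3 5, 1 3} are in the MST → 4.

4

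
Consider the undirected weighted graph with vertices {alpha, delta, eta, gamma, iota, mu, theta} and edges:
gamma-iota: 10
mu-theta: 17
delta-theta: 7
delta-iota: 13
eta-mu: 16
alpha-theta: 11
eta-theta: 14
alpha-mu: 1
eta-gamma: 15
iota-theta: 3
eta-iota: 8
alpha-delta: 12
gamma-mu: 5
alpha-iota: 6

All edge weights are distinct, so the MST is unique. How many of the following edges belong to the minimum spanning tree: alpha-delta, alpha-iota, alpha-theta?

Sort edges by weight, then run Kruskal:
alpha-mu (1): add — endpoints in different components.
iota-theta (3): add — endpoints in different components.
gamma-mu (5): add — endpoints in different components.
alpha-iota (6): add — endpoints in different components.
delta-theta (7): add — endpoints in different components.
eta-iota (8): add — endpoints in different components.
MST edge set: {alpha-mu, iota-theta, gamma-mu, alpha-iota, delta-theta, eta-iota}.
Of the listed edges, {alpha-iota} are in the MST → 1.

1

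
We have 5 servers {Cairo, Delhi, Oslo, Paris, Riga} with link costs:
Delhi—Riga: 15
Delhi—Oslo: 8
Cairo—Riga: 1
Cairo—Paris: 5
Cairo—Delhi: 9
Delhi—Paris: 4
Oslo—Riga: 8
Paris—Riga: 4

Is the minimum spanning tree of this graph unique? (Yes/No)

Kruskal's algorithm — process edges by increasing weight (ties by edge label):
Cairo—Riga (1): add — endpoints in different components.
Delhi—Paris (4): add — endpoints in different components.
Paris—Riga (4): add — endpoints in different components.
Cairo—Paris (5): skip — Paris and Cairo already connected.
Delhi—Oslo (8): add — endpoints in different components.
Non-tree edge Oslo—Riga has weight 8, equal to the heaviest edge on its tree cycle — swapping gives another MST of the same weight. Not unique.

No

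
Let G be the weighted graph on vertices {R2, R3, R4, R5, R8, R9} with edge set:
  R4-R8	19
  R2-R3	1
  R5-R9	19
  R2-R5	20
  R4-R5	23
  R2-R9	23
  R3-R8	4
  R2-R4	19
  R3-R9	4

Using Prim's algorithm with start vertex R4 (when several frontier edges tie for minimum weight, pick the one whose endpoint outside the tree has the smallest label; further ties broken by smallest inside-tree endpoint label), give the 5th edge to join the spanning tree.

Grow the tree from R4 using Prim:
Step 1: cheapest edge leaving the tree is R2-R4 (19); add R2.
Step 2: cheapest edge leaving the tree is R2-R3 (1); add R3.
Step 3: cheapest edge leaving the tree is R3-R8 (4); add R8.
Step 4: cheapest edge leaving the tree is R3-R9 (4); add R9.
Step 5: cheapest edge leaving the tree is R5-R9 (19); add R5.
The 5th edge added is R5-R9.

R5-R9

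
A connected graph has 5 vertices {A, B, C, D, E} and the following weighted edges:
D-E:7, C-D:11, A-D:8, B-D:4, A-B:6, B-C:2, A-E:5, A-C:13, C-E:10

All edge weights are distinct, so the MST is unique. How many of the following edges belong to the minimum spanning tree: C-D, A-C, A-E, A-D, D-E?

1

Kruskal's algorithm — process edges by increasing weight (ties by edge label):
B-C (2): add — endpoints in different components.
B-D (4): add — endpoints in different components.
A-E (5): add — endpoints in different components.
A-B (6): add — endpoints in different components.
MST edge set: {B-C, B-D, A-E, A-B}.
Of the listed edges, {A-E} are in the MST → 1.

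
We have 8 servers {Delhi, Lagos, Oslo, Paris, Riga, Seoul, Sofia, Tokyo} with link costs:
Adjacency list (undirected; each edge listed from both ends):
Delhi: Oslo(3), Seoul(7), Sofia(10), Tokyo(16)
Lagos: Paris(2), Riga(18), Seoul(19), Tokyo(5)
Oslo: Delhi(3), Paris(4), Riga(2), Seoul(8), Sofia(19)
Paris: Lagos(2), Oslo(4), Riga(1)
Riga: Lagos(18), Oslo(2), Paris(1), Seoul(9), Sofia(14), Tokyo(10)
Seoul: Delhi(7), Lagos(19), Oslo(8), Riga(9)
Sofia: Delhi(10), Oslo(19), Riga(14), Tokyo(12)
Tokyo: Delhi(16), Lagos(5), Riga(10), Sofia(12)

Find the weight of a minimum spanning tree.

Prim, starting at Seoul.
Step 1: cheapest edge leaving the tree is Delhi-Seoul (7); add Delhi.
Step 2: cheapest edge leaving the tree is Delhi-Oslo (3); add Oslo.
Step 3: cheapest edge leaving the tree is Oslo-Riga (2); add Riga.
Step 4: cheapest edge leaving the tree is Paris-Riga (1); add Paris.
Step 5: cheapest edge leaving the tree is Lagos-Paris (2); add Lagos.
Step 6: cheapest edge leaving the tree is Lagos-Tokyo (5); add Tokyo.
Step 7: cheapest edge leaving the tree is Delhi-Sofia (10); add Sofia.
MST edges: Delhi-Seoul, Delhi-Oslo, Oslo-Riga, Paris-Riga, Lagos-Paris, Lagos-Tokyo, Delhi-Sofia; total weight 7+3+2+1+2+5+10 = 30.

30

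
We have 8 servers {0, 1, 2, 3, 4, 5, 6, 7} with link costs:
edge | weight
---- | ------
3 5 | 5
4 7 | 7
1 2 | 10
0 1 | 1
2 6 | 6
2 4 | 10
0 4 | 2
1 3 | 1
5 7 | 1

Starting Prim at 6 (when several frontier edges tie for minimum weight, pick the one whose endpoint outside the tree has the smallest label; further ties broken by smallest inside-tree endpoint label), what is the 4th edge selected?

Prim, starting at 6.
Step 1: cheapest edge leaving the tree is 2 6 (6); add 2.
Step 2: cheapest edge leaving the tree is 1 2 (10); add 1.
Step 3: cheapest edge leaving the tree is 0 1 (1); add 0.
Step 4: cheapest edge leaving the tree is 1 3 (1); add 3.
Step 5: cheapest edge leaving the tree is 0 4 (2); add 4.
Step 6: cheapest edge leaving the tree is 3 5 (5); add 5.
Step 7: cheapest edge leaving the tree is 5 7 (1); add 7.
The 4th edge added is 1 3.

1-3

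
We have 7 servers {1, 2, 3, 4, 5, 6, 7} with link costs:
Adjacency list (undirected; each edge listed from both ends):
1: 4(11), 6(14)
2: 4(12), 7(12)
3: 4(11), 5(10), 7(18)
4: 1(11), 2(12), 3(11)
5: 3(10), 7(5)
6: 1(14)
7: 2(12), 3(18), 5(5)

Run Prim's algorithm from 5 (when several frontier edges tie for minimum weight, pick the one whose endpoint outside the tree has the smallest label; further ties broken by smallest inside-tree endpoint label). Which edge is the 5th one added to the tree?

Prim, starting at 5.
Step 1: cheapest edge leaving the tree is 5 7 (5); add 7.
Step 2: cheapest edge leaving the tree is 3 5 (10); add 3.
Step 3: cheapest edge leaving the tree is 3 4 (11); add 4.
Step 4: cheapest edge leaving the tree is 1 4 (11); add 1.
Step 5: cheapest edge leaving the tree is 2 4 (12); add 2.
Step 6: cheapest edge leaving the tree is 1 6 (14); add 6.
The 5th edge added is 2 4.

2-4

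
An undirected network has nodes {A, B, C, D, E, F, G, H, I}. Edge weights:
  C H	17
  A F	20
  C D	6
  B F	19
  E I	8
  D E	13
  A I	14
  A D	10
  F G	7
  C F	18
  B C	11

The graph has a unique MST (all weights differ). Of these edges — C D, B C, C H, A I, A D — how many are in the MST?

4

Kruskal's algorithm — process edges by increasing weight (ties by edge label):
C D (6): add — endpoints in different components.
F G (7): add — endpoints in different components.
E I (8): add — endpoints in different components.
A D (10): add — endpoints in different components.
B C (11): add — endpoints in different components.
D E (13): add — endpoints in different components.
A I (14): skip — A and I already connected.
C H (17): add — endpoints in different components.
C F (18): add — endpoints in different components.
MST edge set: {C D, F G, E I, A D, B C, D E, C H, C F}.
Of the listed edges, {C D, B C, C H, A D} are in the MST → 4.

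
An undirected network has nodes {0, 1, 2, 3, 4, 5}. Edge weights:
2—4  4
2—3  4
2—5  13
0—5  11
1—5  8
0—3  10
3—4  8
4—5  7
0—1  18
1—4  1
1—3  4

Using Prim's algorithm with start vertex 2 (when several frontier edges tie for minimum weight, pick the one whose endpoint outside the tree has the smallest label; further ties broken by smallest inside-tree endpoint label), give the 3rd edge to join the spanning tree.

Prim, starting at 2.
Step 1: cheapest edge leaving the tree is 2—3 (4); add 3.
Step 2: cheapest edge leaving the tree is 1—3 (4); add 1.
Step 3: cheapest edge leaving the tree is 1—4 (1); add 4.
Step 4: cheapest edge leaving the tree is 4—5 (7); add 5.
Step 5: cheapest edge leaving the tree is 0—3 (10); add 0.
The 3rd edge added is 1—4.

1-4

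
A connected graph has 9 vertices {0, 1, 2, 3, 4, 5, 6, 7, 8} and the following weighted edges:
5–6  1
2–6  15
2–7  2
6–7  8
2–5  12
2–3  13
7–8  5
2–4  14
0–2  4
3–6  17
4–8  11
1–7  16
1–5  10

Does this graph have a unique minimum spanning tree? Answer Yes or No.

Sort edges by weight, then run Kruskal:
5–6 (1): add — endpoints in different components.
2–7 (2): add — endpoints in different components.
0–2 (4): add — endpoints in different components.
7–8 (5): add — endpoints in different components.
6–7 (8): add — endpoints in different components.
1–5 (10): add — endpoints in different components.
4–8 (11): add — endpoints in different components.
2–5 (12): skip — 2 and 5 already connected.
2–3 (13): add — endpoints in different components.
Every non-tree edge has weight strictly greater than the heaviest edge on the tree path between its endpoints, so the MST is unique.

Yes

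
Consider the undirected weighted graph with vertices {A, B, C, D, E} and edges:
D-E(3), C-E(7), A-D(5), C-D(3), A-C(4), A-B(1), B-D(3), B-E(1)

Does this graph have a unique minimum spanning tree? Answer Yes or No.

Kruskal's algorithm — process edges by increasing weight (ties by edge label):
A-B (1): add — endpoints in different components.
B-E (1): add — endpoints in different components.
B-D (3): add — endpoints in different components.
C-D (3): add — endpoints in different components.
Non-tree edge D-E has weight 3, equal to the heaviest edge on its tree cycle — swapping gives another MST of the same weight. Not unique.

No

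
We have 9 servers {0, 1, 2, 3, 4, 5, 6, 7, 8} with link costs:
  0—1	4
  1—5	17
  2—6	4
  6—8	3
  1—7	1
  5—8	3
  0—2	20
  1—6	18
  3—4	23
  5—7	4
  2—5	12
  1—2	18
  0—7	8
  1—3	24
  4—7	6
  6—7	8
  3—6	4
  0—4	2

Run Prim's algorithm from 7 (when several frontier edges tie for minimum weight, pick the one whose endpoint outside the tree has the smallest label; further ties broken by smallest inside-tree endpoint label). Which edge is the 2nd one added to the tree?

Grow the tree from 7 using Prim:
Step 1: cheapest edge leaving the tree is 1—7 (1); add 1.
Step 2: cheapest edge leaving the tree is 0—1 (4); add 0.
Step 3: cheapest edge leaving the tree is 0—4 (2); add 4.
Step 4: cheapest edge leaving the tree is 5—7 (4); add 5.
Step 5: cheapest edge leaving the tree is 5—8 (3); add 8.
Step 6: cheapest edge leaving the tree is 6—8 (3); add 6.
Step 7: cheapest edge leaving the tree is 2—6 (4); add 2.
Step 8: cheapest edge leaving the tree is 3—6 (4); add 3.
The 2nd edge added is 0—1.

0-1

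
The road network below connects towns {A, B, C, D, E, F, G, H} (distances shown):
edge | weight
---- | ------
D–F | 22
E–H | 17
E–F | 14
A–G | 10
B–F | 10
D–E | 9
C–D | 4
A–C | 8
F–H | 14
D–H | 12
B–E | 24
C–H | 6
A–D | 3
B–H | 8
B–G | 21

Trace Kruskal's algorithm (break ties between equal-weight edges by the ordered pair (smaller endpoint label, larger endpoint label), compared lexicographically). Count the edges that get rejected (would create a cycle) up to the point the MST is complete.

1

Kruskal: consider edges lightest-first.
A–D (3): add — endpoints in different components.
C–D (4): add — endpoints in different components.
C–H (6): add — endpoints in different components.
A–C (8): skip — A and C already connected.
B–H (8): add — endpoints in different components.
D–E (9): add — endpoints in different components.
A–G (10): add — endpoints in different components.
B–F (10): add — endpoints in different components.
Edges rejected before the tree was complete: 1.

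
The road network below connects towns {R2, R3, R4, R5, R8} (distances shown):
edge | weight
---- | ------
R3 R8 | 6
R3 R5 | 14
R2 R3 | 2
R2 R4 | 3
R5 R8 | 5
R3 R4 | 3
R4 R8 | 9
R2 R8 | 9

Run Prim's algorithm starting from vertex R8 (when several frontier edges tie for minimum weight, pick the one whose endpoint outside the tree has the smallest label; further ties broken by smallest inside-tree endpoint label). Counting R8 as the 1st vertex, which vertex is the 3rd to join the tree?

R3

Grow the tree from R8 using Prim:
Step 1: frontier [R5 R8 5, R3 R8 6, R2 R8 9, R4 R8 9] → take R5 R8 (5); add R5.
Step 2: frontier [R3 R5 14, R3 R8 6, R2 R8 9, R4 R8 9] → take R3 R8 (6); add R3.
Step 3: frontier [R2 R3 2, R3 R4 3, R2 R8 9, R4 R8 9] → take R2 R3 (2); add R2.
Step 4: frontier [R2 R4 3, R3 R4 3, R4 R8 9] → take R2 R4 (3); add R4.
Vertex order: R8, R5, R3, R2, R4. The 3rd vertex is R3.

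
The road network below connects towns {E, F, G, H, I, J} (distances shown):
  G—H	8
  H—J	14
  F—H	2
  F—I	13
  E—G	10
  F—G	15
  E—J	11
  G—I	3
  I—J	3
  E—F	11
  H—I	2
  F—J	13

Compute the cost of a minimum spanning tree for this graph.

Kruskal's algorithm — process edges by increasing weight (ties by edge label):
F—H (2): add — endpoints in different components.
H—I (2): add — endpoints in different components.
G—I (3): add — endpoints in different components.
I—J (3): add — endpoints in different components.
G—H (8): skip — G and H already connected.
E—G (10): add — endpoints in different components.
MST edges: F—H, H—I, G—I, I—J, E—G; total weight 2+2+3+3+10 = 20.

20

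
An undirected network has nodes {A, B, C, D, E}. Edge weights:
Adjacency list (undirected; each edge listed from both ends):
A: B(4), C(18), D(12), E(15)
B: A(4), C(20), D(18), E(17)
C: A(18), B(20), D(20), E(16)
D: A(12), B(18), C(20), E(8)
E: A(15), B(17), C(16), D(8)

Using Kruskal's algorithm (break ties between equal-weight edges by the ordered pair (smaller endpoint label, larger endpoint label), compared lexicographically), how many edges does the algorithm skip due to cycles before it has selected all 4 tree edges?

Kruskal: consider edges lightest-first.
A–B (4): add. Components now {A,B} {C} {D} {E}
D–E (8): add. Components now {A,B} {C} {D,E}
A–D (12): add. Components now {A,B,D,E} {C}
A–E (15): skip — A and E already connected.
C–E (16): add. Components now {A,B,C,D,E}
Edges rejected before the tree was complete: 1.

1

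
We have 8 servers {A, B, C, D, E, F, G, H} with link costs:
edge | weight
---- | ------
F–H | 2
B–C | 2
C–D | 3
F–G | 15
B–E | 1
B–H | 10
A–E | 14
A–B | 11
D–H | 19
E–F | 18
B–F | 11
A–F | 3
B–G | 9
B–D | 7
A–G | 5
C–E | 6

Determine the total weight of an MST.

25

Grow the tree from A using Prim:
Step 1: cheapest edge leaving the tree is A–F (3); add F.
Step 2: cheapest edge leaving the tree is F–H (2); add H.
Step 3: cheapest edge leaving the tree is A–G (5); add G.
Step 4: cheapest edge leaving the tree is B–G (9); add B.
Step 5: cheapest edge leaving the tree is B–E (1); add E.
Step 6: cheapest edge leaving the tree is B–C (2); add C.
Step 7: cheapest edge leaving the tree is C–D (3); add D.
MST edges: A–F, F–H, A–G, B–G, B–E, B–C, C–D; total weight 3+2+5+9+1+2+3 = 25.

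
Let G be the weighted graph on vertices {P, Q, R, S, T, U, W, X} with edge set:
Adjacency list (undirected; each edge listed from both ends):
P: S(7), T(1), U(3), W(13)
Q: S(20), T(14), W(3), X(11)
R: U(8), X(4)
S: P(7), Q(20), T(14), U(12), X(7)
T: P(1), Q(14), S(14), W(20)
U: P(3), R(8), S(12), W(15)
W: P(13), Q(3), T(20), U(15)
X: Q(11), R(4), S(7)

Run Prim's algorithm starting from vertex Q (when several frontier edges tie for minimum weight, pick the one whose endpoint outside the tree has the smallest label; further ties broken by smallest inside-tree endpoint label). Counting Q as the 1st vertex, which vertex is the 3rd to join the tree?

Prim's algorithm from Q:
Step 1: cheapest edge leaving the tree is Q–W (3); add W.
Step 2: cheapest edge leaving the tree is Q–X (11); add X.
Step 3: cheapest edge leaving the tree is R–X (4); add R.
Step 4: cheapest edge leaving the tree is S–X (7); add S.
Step 5: cheapest edge leaving the tree is P–S (7); add P.
Step 6: cheapest edge leaving the tree is P–T (1); add T.
Step 7: cheapest edge leaving the tree is P–U (3); add U.
Vertex order: Q, W, X, R, S, P, T, U. The 3rd vertex is X.

X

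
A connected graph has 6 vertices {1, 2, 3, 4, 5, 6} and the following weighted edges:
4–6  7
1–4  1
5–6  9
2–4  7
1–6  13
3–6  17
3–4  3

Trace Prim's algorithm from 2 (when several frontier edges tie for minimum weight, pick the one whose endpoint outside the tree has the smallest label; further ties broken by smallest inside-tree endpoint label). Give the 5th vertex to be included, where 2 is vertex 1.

Grow the tree from 2 using Prim:
Step 1: cheapest edge leaving the tree is 2–4 (7); add 4.
Step 2: cheapest edge leaving the tree is 1–4 (1); add 1.
Step 3: cheapest edge leaving the tree is 3–4 (3); add 3.
Step 4: cheapest edge leaving the tree is 4–6 (7); add 6.
Step 5: cheapest edge leaving the tree is 5–6 (9); add 5.
Vertex order: 2, 4, 1, 3, 6, 5. The 5th vertex is 6.

6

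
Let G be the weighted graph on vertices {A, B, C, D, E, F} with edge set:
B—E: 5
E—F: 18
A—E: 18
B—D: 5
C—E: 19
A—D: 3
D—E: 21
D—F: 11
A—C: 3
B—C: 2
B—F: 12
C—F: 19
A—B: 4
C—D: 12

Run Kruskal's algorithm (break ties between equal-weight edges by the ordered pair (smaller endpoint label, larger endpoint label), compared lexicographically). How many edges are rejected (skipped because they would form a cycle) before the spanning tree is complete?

2

Sort edges by weight, then run Kruskal:
B—C (2): add. Components now {A} {B,C} {D} {E} {F}
A—C (3): add. Components now {A,B,C} {D} {E} {F}
A—D (3): add. Components now {A,B,C,D} {E} {F}
A—B (4): skip — A and B already connected.
B—D (5): skip — B and D already connected.
B—E (5): add. Components now {A,B,C,D,E} {F}
D—F (11): add. Components now {A,B,C,D,E,F}
Edges rejected before the tree was complete: 2.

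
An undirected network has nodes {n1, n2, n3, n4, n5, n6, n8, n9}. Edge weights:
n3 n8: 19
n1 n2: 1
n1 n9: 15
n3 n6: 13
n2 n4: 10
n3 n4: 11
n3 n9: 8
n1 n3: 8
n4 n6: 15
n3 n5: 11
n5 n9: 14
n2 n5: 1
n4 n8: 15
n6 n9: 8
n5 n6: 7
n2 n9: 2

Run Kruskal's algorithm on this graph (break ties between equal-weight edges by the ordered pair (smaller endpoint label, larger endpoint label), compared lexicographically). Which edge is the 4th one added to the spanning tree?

Kruskal: consider edges lightest-first.
n1 n2 (1): add — endpoints in different components.
n2 n5 (1): add — endpoints in different components.
n2 n9 (2): add — endpoints in different components.
n5 n6 (7): add — endpoints in different components.
n1 n3 (8): add — endpoints in different components.
n3 n9 (8): skip — n3 and n9 already connected.
n6 n9 (8): skip — n6 and n9 already connected.
n2 n4 (10): add — endpoints in different components.
n3 n4 (11): skip — n4 and n3 already connected.
n3 n5 (11): skip — n3 and n5 already connected.
n3 n6 (13): skip — n3 and n6 already connected.
n5 n9 (14): skip — n5 and n9 already connected.
n1 n9 (15): skip — n1 and n9 already connected.
n4 n6 (15): skip — n4 and n6 already connected.
n4 n8 (15): add — endpoints in different components.
The 4th edge added is n5 n6.

n5-n6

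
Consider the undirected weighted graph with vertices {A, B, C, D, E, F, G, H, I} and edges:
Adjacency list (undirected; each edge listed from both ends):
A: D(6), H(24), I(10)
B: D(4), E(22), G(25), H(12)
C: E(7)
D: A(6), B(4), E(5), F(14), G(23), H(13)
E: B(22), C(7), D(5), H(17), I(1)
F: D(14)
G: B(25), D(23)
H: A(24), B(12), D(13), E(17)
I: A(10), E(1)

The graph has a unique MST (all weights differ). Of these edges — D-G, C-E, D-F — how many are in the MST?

Sort edges by weight, then run Kruskal:
E-I (1): add — endpoints in different components.
B-D (4): add — endpoints in different components.
D-E (5): add — endpoints in different components.
A-D (6): add — endpoints in different components.
C-E (7): add — endpoints in different components.
A-I (10): skip — A and I already connected.
B-H (12): add — endpoints in different components.
D-H (13): skip — D and H already connected.
D-F (14): add — endpoints in different components.
E-H (17): skip — E and H already connected.
B-E (22): skip — B and E already connected.
D-G (23): add — endpoints in different components.
MST edge set: {E-I, B-D, D-E, A-D, C-E, B-H, D-F, D-G}.
Of the listed edges, {D-G, C-E, D-F} are in the MST → 3.

3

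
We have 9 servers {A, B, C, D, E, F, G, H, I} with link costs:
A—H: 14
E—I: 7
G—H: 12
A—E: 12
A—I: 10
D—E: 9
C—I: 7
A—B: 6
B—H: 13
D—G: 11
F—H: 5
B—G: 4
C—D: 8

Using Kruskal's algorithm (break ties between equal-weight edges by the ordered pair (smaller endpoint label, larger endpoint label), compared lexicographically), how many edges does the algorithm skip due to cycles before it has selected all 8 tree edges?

3

Kruskal's algorithm — process edges by increasing weight (ties by edge label):
B—G (4): add — endpoints in different components.
F—H (5): add — endpoints in different components.
A—B (6): add — endpoints in different components.
C—I (7): add — endpoints in different components.
E—I (7): add — endpoints in different components.
C—D (8): add — endpoints in different components.
D—E (9): skip — D and E already connected.
A—I (10): add — endpoints in different components.
D—G (11): skip — D and G already connected.
A—E (12): skip — A and E already connected.
G—H (12): add — endpoints in different components.
Edges rejected before the tree was complete: 3.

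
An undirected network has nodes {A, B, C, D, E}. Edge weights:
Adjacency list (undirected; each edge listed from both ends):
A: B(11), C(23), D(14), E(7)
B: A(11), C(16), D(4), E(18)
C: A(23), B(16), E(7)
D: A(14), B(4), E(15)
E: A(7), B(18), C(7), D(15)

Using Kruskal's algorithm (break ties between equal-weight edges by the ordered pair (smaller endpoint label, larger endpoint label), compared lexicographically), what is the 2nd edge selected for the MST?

A-E

Sort edges by weight, then run Kruskal:
B—D (4): add — endpoints in different components.
A—E (7): add — endpoints in different components.
C—E (7): add — endpoints in different components.
A—B (11): add — endpoints in different components.
The 2nd edge added is A—E.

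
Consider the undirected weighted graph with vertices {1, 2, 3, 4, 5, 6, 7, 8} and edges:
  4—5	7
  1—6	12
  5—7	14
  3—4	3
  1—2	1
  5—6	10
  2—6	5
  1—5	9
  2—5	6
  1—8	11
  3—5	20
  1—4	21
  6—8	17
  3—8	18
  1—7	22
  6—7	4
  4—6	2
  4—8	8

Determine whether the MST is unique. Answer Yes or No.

Yes

Kruskal's algorithm — process edges by increasing weight (ties by edge label):
1—2 (1): add — endpoints in different components.
4—6 (2): add — endpoints in different components.
3—4 (3): add — endpoints in different components.
6—7 (4): add — endpoints in different components.
2—6 (5): add — endpoints in different components.
2—5 (6): add — endpoints in different components.
4—5 (7): skip — 4 and 5 already connected.
4—8 (8): add — endpoints in different components.
Every non-tree edge has weight strictly greater than the heaviest edge on the tree path between its endpoints, so the MST is unique.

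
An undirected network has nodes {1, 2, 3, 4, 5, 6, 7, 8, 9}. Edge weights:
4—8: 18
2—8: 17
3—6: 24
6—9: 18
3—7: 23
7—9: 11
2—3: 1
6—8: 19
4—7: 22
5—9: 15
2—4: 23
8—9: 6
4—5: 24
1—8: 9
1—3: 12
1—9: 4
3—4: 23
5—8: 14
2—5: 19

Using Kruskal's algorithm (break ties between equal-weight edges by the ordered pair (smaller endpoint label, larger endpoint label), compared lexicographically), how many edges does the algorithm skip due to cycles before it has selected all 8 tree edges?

3

Sort edges by weight, then run Kruskal:
2—3 (1): add — endpoints in different components.
1—9 (4): add — endpoints in different components.
8—9 (6): add — endpoints in different components.
1—8 (9): skip — 1 and 8 already connected.
7—9 (11): add — endpoints in different components.
1—3 (12): add — endpoints in different components.
5—8 (14): add — endpoints in different components.
5—9 (15): skip — 5 and 9 already connected.
2—8 (17): skip — 2 and 8 already connected.
4—8 (18): add — endpoints in different components.
6—9 (18): add — endpoints in different components.
Edges rejected before the tree was complete: 3.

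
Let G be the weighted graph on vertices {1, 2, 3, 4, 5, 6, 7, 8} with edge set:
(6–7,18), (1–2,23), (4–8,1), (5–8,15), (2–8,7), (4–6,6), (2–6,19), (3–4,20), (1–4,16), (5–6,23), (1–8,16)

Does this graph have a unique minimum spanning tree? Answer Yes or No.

Sort edges by weight, then run Kruskal:
4–8 (1): add — endpoints in different components.
4–6 (6): add — endpoints in different components.
2–8 (7): add — endpoints in different components.
5–8 (15): add — endpoints in different components.
1–4 (16): add — endpoints in different components.
1–8 (16): skip — 1 and 8 already connected.
6–7 (18): add — endpoints in different components.
2–6 (19): skip — 2 and 6 already connected.
3–4 (20): add — endpoints in different components.
Non-tree edge 1–8 has weight 16, equal to the heaviest edge on its tree cycle — swapping gives another MST of the same weight. Not unique.

No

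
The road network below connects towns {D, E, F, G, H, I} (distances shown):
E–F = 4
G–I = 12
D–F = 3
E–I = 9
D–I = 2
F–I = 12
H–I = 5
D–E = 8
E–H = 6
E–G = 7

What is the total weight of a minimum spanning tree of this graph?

Grow the tree from D using Prim:
Step 1: frontier [D–I 2, D–F 3, D–E 8] → take D–I (2); add I.
Step 2: frontier [D–F 3, D–E 8, H–I 5, E–I 9, F–I 12, G–I 12] → take D–F (3); add F.
Step 3: frontier [D–E 8, E–F 4, H–I 5, E–I 9, G–I 12] → take E–F (4); add E.
Step 4: frontier [E–H 6, E–G 7, H–I 5, G–I 12] → take H–I (5); add H.
Step 5: frontier [E–G 7, G–I 12] → take E–G (7); add G.
MST edges: D–I, D–F, E–F, H–I, E–G; total weight 2+3+4+5+7 = 21.

21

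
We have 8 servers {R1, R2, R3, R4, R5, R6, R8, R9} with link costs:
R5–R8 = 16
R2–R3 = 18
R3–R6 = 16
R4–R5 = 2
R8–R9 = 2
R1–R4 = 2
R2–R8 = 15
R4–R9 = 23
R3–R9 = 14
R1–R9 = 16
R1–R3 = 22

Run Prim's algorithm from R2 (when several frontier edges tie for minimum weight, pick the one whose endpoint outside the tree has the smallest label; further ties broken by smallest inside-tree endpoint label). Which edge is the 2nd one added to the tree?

Prim's algorithm from R2:
Step 1: cheapest edge leaving the tree is R2–R8 (15); add R8.
Step 2: cheapest edge leaving the tree is R8–R9 (2); add R9.
Step 3: cheapest edge leaving the tree is R3–R9 (14); add R3.
Step 4: cheapest edge leaving the tree is R1–R9 (16); add R1.
Step 5: cheapest edge leaving the tree is R1–R4 (2); add R4.
Step 6: cheapest edge leaving the tree is R4–R5 (2); add R5.
Step 7: cheapest edge leaving the tree is R3–R6 (16); add R6.
The 2nd edge added is R8–R9.

R8-R9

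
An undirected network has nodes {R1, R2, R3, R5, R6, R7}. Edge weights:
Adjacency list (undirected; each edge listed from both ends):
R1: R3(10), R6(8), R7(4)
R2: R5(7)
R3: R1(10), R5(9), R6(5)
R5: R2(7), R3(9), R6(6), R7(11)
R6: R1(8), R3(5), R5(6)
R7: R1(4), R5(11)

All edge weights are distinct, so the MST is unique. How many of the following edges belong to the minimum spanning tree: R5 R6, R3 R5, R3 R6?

Kruskal: consider edges lightest-first.
R1 R7 (4): add. Components now {R3} {R6} {R5} {R2} {R1,R7}
R3 R6 (5): add. Components now {R3,R6} {R5} {R2} {R1,R7}
R5 R6 (6): add. Components now {R3,R5,R6} {R2} {R1,R7}
R2 R5 (7): add. Components now {R2,R3,R5,R6} {R1,R7}
R1 R6 (8): add. Components now {R1,R2,R3,R5,R6,R7}
MST edge set: {R1 R7, R3 R6, R5 R6, R2 R5, R1 R6}.
Of the listed edges, {R5 R6, R3 R6} are in the MST → 2.

2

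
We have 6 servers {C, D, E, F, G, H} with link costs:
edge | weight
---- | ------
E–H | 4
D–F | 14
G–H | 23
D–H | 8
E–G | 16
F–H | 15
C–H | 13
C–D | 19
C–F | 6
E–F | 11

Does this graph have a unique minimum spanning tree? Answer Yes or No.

Yes

Kruskal's algorithm — process edges by increasing weight (ties by edge label):
E–H (4): add. Components now {C} {D} {E,H} {F} {G}
C–F (6): add. Components now {C,F} {D} {E,H} {G}
D–H (8): add. Components now {C,F} {D,E,H} {G}
E–F (11): add. Components now {C,D,E,F,H} {G}
C–H (13): skip — C and H already connected.
D–F (14): skip — D and F already connected.
F–H (15): skip — F and H already connected.
E–G (16): add. Components now {C,D,E,F,G,H}
Every non-tree edge has weight strictly greater than the heaviest edge on the tree path between its endpoints, so the MST is unique.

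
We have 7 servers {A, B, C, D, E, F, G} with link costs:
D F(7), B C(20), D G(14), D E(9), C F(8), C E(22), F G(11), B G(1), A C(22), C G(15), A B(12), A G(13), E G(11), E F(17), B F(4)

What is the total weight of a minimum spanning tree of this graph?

41

Grow the tree from C using Prim:
Step 1: cheapest edge leaving the tree is C F (8); add F.
Step 2: cheapest edge leaving the tree is B F (4); add B.
Step 3: cheapest edge leaving the tree is B G (1); add G.
Step 4: cheapest edge leaving the tree is D F (7); add D.
Step 5: cheapest edge leaving the tree is D E (9); add E.
Step 6: cheapest edge leaving the tree is A B (12); add A.
MST edges: C F, B F, B G, D F, D E, A B; total weight 8+4+1+7+9+12 = 41.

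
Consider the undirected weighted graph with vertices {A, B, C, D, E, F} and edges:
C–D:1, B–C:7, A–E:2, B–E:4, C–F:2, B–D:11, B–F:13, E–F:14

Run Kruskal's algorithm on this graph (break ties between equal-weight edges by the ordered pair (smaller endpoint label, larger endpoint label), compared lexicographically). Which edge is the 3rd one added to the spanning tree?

Kruskal: consider edges lightest-first.
C–D (1): add — endpoints in different components.
A–E (2): add — endpoints in different components.
C–F (2): add — endpoints in different components.
B–E (4): add — endpoints in different components.
B–C (7): add — endpoints in different components.
The 3rd edge added is C–F.

C-F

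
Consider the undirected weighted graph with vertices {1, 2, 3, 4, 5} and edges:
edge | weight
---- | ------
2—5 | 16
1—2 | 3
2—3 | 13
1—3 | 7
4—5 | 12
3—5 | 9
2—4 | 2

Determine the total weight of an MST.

Kruskal's algorithm — process edges by increasing weight (ties by edge label):
2—4 (2): add. Components now {1} {2,4} {3} {5}
1—2 (3): add. Components now {1,2,4} {3} {5}
1—3 (7): add. Components now {1,2,3,4} {5}
3—5 (9): add. Components now {1,2,3,4,5}
MST edges: 2—4, 1—2, 1—3, 3—5; total weight 2+3+7+9 = 21.

21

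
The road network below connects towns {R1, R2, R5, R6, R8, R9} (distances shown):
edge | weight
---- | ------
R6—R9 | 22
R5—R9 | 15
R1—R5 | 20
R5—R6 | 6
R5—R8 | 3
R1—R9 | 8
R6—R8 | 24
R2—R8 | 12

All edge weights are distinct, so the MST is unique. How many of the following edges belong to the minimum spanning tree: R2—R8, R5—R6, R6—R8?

Kruskal: consider edges lightest-first.
R5—R8 (3): add. Components now {R2} {R5,R8} {R6} {R9} {R1}
R5—R6 (6): add. Components now {R2} {R5,R6,R8} {R9} {R1}
R1—R9 (8): add. Components now {R2} {R5,R6,R8} {R1,R9}
R2—R8 (12): add. Components now {R2,R5,R6,R8} {R1,R9}
R5—R9 (15): add. Components now {R1,R2,R5,R6,R8,R9}
MST edge set: {R5—R8, R5—R6, R1—R9, R2—R8, R5—R9}.
Of the listed edges, {R2—R8, R5—R6} are in the MST → 2.

2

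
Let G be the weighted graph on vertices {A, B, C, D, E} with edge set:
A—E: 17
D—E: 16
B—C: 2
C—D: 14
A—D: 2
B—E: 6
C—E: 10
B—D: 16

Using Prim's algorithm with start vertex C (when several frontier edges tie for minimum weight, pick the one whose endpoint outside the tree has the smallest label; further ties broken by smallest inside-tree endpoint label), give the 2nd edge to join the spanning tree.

Grow the tree from C using Prim:
Step 1: frontier [B—C 2, C—E 10, C—D 14] → take B—C (2); add B.
Step 2: frontier [B—E 6, B—D 16, C—E 10, C—D 14] → take B—E (6); add E.
Step 3: frontier [B—D 16, C—D 14, D—E 16, A—E 17] → take C—D (14); add D.
Step 4: frontier [A—D 2, A—E 17] → take A—D (2); add A.
The 2nd edge added is B—E.

B-E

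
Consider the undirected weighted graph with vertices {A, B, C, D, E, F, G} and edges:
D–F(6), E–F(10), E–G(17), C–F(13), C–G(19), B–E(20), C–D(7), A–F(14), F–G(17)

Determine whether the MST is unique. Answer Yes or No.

Kruskal's algorithm — process edges by increasing weight (ties by edge label):
D–F (6): add. Components now {A} {B} {C} {D,F} {E} {G}
C–D (7): add. Components now {A} {B} {C,D,F} {E} {G}
E–F (10): add. Components now {A} {B} {C,D,E,F} {G}
C–F (13): skip — C and F already connected.
A–F (14): add. Components now {A,C,D,E,F} {B} {G}
E–G (17): add. Components now {A,C,D,E,F,G} {B}
F–G (17): skip — F and G already connected.
C–G (19): skip — C and G already connected.
B–E (20): add. Components now {A,B,C,D,E,F,G}
Non-tree edge F–G has weight 17, equal to the heaviest edge on its tree cycle — swapping gives another MST of the same weight. Not unique.

No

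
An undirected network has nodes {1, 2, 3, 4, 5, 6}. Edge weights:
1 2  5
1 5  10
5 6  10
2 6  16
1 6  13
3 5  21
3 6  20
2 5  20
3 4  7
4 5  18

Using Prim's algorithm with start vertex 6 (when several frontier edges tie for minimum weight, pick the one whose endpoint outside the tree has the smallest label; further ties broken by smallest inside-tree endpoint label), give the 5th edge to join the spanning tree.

Grow the tree from 6 using Prim:
Step 1: frontier [5 6 10, 1 6 13, 2 6 16, 3 6 20] → take 5 6 (10); add 5.
Step 2: frontier [1 5 10, 4 5 18, 2 5 20, 3 5 21, 1 6 13, 2 6 16, 3 6 20] → take 1 5 (10); add 1.
Step 3: frontier [1 2 5, 4 5 18, 2 5 20, 3 5 21, 2 6 16, 3 6 20] → take 1 2 (5); add 2.
Step 4: frontier [4 5 18, 3 5 21, 3 6 20] → take 4 5 (18); add 4.
Step 5: frontier [3 4 7, 3 5 21, 3 6 20] → take 3 4 (7); add 3.
The 5th edge added is 3 4.

3-4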